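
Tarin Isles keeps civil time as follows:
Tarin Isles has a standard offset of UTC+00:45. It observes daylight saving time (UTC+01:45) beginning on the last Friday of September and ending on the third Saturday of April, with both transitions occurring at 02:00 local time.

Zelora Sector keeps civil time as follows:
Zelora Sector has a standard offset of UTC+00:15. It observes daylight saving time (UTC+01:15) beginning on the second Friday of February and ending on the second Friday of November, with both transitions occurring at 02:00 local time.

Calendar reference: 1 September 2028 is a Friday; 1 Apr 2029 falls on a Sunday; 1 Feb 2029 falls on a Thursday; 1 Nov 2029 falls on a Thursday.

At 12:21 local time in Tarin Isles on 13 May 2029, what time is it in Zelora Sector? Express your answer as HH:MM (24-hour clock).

12:51

1 September 2028 is a Friday, so Fridays fall on 1, 8, 15, 22, 29; the last is September 29.
1 April 2029 is a Sunday, so the first Saturday is April 7 and the third is April 21.
13 May 2029 does not fall between 29 September 2028 and 21 April 2029, so daylight saving is not in effect and Tarin Isles is at UTC+00:45.
12:21 Tarin Isles − 0h45m = 11:36 UTC.
1 February 2029 is a Thursday, so the first Friday is February 2 and the second is February 9.
1 November 2029 is a Thursday, so the first Friday is November 2 and the second is November 9.
At the standard offset (UTC+00:15), 11:36 UTC + 0h15m = 11:51 Zelora Sector standard time.
The standard-time date in Zelora Sector, 13 May 2029, lies within the daylight-saving period (9 February – 9 November), so Zelora Sector is on daylight time, UTC+01:15.
11:36 UTC + 1h15m = 12:51 Zelora Sector.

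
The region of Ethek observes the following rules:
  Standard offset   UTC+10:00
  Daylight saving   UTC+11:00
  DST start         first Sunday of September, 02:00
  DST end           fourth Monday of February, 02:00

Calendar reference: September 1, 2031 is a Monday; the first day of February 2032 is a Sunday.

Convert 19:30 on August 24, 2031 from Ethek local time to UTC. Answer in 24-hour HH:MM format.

1 September 2031 is a Monday, so the first Sunday is September 7.
1 February 2032 is a Sunday, so the first Monday is February 2 and the fourth is February 23.
Daylight saving runs 7 September 2031 – 23 February 2032; August 24, 2031 is outside that window, so Ethek is on standard time at UTC+10:00.
19:30 local − 10h = 09:30 UTC.

09:30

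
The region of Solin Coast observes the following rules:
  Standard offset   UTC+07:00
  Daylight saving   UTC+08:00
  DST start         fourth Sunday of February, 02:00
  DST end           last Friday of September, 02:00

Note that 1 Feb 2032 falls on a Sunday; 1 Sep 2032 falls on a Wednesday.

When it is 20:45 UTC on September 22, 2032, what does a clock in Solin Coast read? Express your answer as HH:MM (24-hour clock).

1 February 2032 is a Sunday, so the first Sunday is February 1 and the fourth is February 22.
1 September 2032 is a Wednesday, so Fridays fall on 3, 10, 17, 24; the last is September 24.
At the standard offset (UTC+07:00), 20:45 UTC + 7h = 03:45 Solin Coast standard time (rolling into the next day, 23 September 2032).
Daylight saving runs 22 February – 24 September; the standard-time date in Solin Coast, September 23, 2032, is inside that window, so Solin Coast is at UTC+08:00.
20:45 UTC + 8h = 04:45 local (rolling into the next day, 23 September 2032).

04:45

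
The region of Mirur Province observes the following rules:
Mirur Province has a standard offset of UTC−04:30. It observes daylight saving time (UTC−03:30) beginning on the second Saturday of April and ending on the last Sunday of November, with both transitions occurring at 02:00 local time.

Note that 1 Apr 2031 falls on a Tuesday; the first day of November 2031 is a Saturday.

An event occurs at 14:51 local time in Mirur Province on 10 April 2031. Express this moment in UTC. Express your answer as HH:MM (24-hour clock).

1 April 2031 is a Tuesday, so the first Saturday is April 5 and the second is April 12.
1 November 2031 is a Saturday, so Sundays fall on 2, 9, 16, 23, 30; the last is November 30.
10 April 2031 is outside the daylight-saving period (12 April – 30 November), so Mirur Province is on standard time, UTC−04:30.
14:51 local + 4h30m = 19:21 UTC.

19:21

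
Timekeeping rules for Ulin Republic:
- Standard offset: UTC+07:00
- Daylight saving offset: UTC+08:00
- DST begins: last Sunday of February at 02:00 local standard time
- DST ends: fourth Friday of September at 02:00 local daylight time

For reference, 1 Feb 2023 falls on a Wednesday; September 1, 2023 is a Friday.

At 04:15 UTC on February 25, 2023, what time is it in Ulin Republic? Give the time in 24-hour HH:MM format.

11:15

1 February 2023 is a Wednesday, so Sundays fall on 5, 12, 19, 26; the last is February 26.
1 September 2023 is a Friday, so the first Friday is September 1 and the fourth is September 22.
At the standard offset (UTC+07:00), 04:15 UTC + 7h = 11:15 Ulin Republic standard time.
The standard-time date in Ulin Republic, February 25, 2023, is outside the daylight-saving period (26 February – 22 September), so Ulin Republic is on standard time, UTC+07:00.
04:15 UTC + 7h = 11:15 local.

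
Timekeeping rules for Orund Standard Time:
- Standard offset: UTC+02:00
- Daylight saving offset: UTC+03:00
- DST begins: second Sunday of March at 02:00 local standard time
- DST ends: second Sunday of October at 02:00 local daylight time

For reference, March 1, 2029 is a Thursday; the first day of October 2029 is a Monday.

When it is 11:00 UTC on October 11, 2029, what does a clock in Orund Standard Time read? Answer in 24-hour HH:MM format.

14:00

1 March 2029 is a Thursday, so the first Sunday is March 4 and the second is March 11.
1 October 2029 is a Monday, so the first Sunday is October 7 and the second is October 14.
At the standard offset (UTC+02:00), 11:00 UTC + 2h = 13:00 Orund Standard Time standard time.
The standard-time date in Orund Standard Time, October 11, 2029, lies within the daylight-saving period (11 March – 14 October), so Orund Standard Time is on daylight time, UTC+03:00.
11:00 UTC + 3h = 14:00 local.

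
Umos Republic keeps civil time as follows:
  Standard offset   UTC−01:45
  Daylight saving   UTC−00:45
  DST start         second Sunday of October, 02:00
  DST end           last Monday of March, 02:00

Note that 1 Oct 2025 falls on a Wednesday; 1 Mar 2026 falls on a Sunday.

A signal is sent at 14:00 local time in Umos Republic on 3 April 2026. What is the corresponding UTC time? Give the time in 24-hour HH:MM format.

15:45

1 October 2025 is a Wednesday, so the first Sunday is October 5 and the second is October 12.
1 March 2026 is a Sunday, so Mondays fall on 2, 9, 16, 23, 30; the last is March 30.
3 April 2026 is outside the daylight-saving period (12 October 2025 – 30 March 2026), so Umos Republic is on standard time, UTC−01:45.
14:00 local + 1h45m = 15:45 UTC.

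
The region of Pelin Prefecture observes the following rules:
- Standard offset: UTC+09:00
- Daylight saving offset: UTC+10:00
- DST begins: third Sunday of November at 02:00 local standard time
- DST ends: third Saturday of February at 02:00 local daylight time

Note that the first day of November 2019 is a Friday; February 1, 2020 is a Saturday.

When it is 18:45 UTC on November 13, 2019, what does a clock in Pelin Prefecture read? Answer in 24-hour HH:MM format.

1 November 2019 is a Friday, so the first Sunday is November 3 and the third is November 17.
1 February 2020 is a Saturday, so the first Saturday is February 1 and the third is February 15.
At the standard offset (UTC+09:00), 18:45 UTC + 9h = 03:45 Pelin Prefecture standard time (rolling into the next day, 14 November 2019).
The standard-time date in Pelin Prefecture, November 14, 2019, does not fall between 17 November 2019 and 15 February 2020, so daylight saving is not in effect and Pelin Prefecture is at UTC+09:00.
18:45 UTC + 9h = 03:45 local (rolling into the next day, 14 November 2019).

03:45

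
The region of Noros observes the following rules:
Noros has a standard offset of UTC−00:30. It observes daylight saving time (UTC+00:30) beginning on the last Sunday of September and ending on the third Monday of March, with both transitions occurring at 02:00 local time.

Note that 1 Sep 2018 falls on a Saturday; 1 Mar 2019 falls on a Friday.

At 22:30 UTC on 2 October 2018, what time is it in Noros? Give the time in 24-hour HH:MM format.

23:00

1 September 2018 is a Saturday, so Sundays fall on 2, 9, 16, 23, 30; the last is September 30.
1 March 2019 is a Friday, so the first Monday is March 4 and the third is March 18.
At the standard offset (UTC−00:30), 22:30 UTC − 0h30m = 22:00 Noros standard time.
The standard-time date in Noros, 2 October 2018, falls between 30 September 2018 and 18 March 2019, so daylight saving is in effect and Noros is at UTC+00:30.
22:30 UTC + 0h30m = 23:00 local.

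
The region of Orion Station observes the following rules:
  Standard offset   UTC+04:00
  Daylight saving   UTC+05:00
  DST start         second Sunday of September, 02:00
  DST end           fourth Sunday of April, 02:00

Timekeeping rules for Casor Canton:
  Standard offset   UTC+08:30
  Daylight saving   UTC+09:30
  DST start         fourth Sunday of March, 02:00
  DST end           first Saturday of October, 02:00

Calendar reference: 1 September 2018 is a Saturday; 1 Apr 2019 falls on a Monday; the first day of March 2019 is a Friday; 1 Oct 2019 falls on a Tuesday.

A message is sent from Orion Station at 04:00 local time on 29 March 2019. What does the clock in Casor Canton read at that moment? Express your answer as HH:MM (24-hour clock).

08:30

1 September 2018 is a Saturday, so the first Sunday is September 2 and the second is September 9.
1 April 2019 is a Monday, so the first Sunday is April 7 and the fourth is April 28.
29 March 2019 lies within the daylight-saving period (9 September 2018 – 28 April 2019), so Orion Station is on daylight time, UTC+05:00.
04:00 Orion Station − 5h = 23:00 UTC (rolling into the previous day, 28 March 2019).
1 March 2019 is a Friday, so the first Sunday is March 3 and the fourth is March 24.
1 October 2019 is a Tuesday, so the first Saturday is October 5.
At the standard offset (UTC+08:30), 23:00 UTC + 8h30m = 07:30 Casor Canton standard time (rolling into the next day, 29 March 2019).
The standard-time date in Casor Canton, 29 March 2019, lies within the daylight-saving period (24 March – 5 October), so Casor Canton is on daylight time, UTC+09:30.
23:00 UTC + 9h30m = 08:30 Casor Canton (rolling into the next day, 29 March 2019).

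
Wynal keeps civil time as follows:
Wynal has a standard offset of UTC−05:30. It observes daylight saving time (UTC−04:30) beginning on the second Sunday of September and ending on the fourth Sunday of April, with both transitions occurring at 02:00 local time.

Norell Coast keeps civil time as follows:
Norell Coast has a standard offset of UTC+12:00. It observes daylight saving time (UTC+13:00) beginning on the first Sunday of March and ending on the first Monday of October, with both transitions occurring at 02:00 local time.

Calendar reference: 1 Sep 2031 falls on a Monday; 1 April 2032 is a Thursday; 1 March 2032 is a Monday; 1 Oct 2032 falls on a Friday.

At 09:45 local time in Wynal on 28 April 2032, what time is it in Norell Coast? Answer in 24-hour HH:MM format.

04:15

1 September 2031 is a Monday, so the first Sunday is September 7 and the second is September 14.
1 April 2032 is a Thursday, so the first Sunday is April 4 and the fourth is April 25.
28 April 2032 is outside the daylight-saving period (14 September 2031 – 25 April 2032), so Wynal is on standard time, UTC−05:30.
09:45 Wynal + 5h30m = 15:15 UTC.
1 March 2032 is a Monday, so the first Sunday is March 7.
1 October 2032 is a Friday, so the first Monday is October 4.
At the standard offset (UTC+12:00), 15:15 UTC + 12h = 03:15 Norell Coast standard time (rolling into the next day, 29 April 2032).
The standard-time date in Norell Coast, 29 April 2032, falls between 7 March and 4 October, so daylight saving is in effect and Norell Coast is at UTC+13:00.
15:15 UTC + 13h = 04:15 Norell Coast (rolling into the next day, 29 April 2032).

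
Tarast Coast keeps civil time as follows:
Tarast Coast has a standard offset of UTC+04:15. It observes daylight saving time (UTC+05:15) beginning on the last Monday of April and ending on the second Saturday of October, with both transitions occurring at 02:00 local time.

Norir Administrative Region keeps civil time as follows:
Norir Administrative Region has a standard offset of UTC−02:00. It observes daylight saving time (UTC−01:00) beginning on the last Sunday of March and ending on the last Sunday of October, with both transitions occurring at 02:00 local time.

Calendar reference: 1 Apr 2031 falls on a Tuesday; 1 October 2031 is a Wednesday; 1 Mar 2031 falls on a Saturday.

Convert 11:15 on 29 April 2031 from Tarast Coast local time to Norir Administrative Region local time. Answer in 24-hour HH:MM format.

1 April 2031 is a Tuesday, so Mondays fall on 7, 14, 21, 28; the last is April 28.
1 October 2031 is a Wednesday, so the first Saturday is October 4 and the second is October 11.
29 April 2031 falls between 28 April and 11 October, so daylight saving is in effect and Tarast Coast is at UTC+05:15.
11:15 Tarast Coast − 5h15m = 06:00 UTC.
1 March 2031 is a Saturday, so Sundays fall on 2, 9, 16, 23, 30; the last is March 30.
1 October 2031 is a Wednesday, so Sundays fall on 5, 12, 19, 26; the last is October 26.
At the standard offset (UTC−02:00), 06:00 UTC − 2h = 04:00 Norir Administrative Region standard time.
The standard-time date in Norir Administrative Region, 29 April 2031, falls between 30 March and 26 October, so daylight saving is in effect and Norir Administrative Region is at UTC−01:00.
06:00 UTC − 1h = 05:00 Norir Administrative Region.

05:00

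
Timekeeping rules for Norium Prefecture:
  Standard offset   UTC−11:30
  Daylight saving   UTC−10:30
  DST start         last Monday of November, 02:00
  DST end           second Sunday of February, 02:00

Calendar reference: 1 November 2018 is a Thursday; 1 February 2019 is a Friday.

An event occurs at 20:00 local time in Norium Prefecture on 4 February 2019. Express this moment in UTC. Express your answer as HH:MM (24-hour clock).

06:30

1 November 2018 is a Thursday, so Mondays fall on 5, 12, 19, 26; the last is November 26.
1 February 2019 is a Friday, so the first Sunday is February 3 and the second is February 10.
4 February 2019 falls between 26 November 2018 and 10 February 2019, so daylight saving is in effect and Norium Prefecture is at UTC−10:30.
20:00 local + 10h30m = 06:30 UTC (rolling into the next day, 5 February 2019).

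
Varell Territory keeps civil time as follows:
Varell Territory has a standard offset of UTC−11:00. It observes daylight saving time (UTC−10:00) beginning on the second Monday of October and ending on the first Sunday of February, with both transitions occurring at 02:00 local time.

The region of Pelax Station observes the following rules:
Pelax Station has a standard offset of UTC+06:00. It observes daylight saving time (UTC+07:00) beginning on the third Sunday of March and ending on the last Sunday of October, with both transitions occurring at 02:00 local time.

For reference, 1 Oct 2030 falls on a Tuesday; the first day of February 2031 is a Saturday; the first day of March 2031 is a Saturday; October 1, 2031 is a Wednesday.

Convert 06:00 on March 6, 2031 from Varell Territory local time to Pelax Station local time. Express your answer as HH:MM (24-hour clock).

23:00

1 October 2030 is a Tuesday, so the first Monday is October 7 and the second is October 14.
1 February 2031 is a Saturday, so the first Sunday is February 2.
Daylight saving runs 14 October 2030 – 2 February 2031; March 6, 2031 is outside that window, so Varell Territory is on standard time at UTC−11:00.
06:00 Varell Territory + 11h = 17:00 UTC.
1 March 2031 is a Saturday, so the first Sunday is March 2 and the third is March 16.
1 October 2031 is a Wednesday, so Sundays fall on 5, 12, 19, 26; the last is October 26.
At the standard offset (UTC+06:00), 17:00 UTC + 6h = 23:00 Pelax Station standard time.
Daylight saving runs 16 March – 26 October; the standard-time date in Pelax Station, March 6, 2031, is outside that window, so Pelax Station is on standard time at UTC+06:00.
17:00 UTC + 6h = 23:00 Pelax Station.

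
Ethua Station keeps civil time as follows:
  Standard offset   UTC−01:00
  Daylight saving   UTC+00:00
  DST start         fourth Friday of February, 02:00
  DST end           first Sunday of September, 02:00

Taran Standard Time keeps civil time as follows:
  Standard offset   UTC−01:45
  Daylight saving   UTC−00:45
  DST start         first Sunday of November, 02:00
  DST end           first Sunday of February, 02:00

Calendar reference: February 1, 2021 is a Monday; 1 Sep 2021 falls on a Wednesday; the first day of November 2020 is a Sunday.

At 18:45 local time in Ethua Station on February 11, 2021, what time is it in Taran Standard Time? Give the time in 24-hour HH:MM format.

1 February 2021 is a Monday, so the first Friday is February 5 and the fourth is February 26.
1 September 2021 is a Wednesday, so the first Sunday is September 5.
February 11, 2021 is outside the daylight-saving period (26 February – 5 September), so Ethua Station is on standard time, UTC−01:00.
18:45 Ethua Station + 1h = 19:45 UTC.
1 November 2020 is a Sunday, so the first Sunday is November 1.
1 February 2021 is a Monday, so the first Sunday is February 7.
At the standard offset (UTC−01:45), 19:45 UTC − 1h45m = 18:00 Taran Standard Time standard time.
The standard-time date in Taran Standard Time, February 11, 2021, does not fall between 1 November 2020 and 7 February 2021, so daylight saving is not in effect and Taran Standard Time is at UTC−01:45.
19:45 UTC − 1h45m = 18:00 Taran Standard Time.

18:00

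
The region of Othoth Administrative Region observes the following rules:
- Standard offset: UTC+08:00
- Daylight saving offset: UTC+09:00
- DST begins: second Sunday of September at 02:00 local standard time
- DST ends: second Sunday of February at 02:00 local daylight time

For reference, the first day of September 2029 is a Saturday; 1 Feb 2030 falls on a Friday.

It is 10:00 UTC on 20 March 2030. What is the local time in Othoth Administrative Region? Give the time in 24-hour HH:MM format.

1 September 2029 is a Saturday, so the first Sunday is September 2 and the second is September 9.
1 February 2030 is a Friday, so the first Sunday is February 3 and the second is February 10.
At the standard offset (UTC+08:00), 10:00 UTC + 8h = 18:00 Othoth Administrative Region standard time.
The standard-time date in Othoth Administrative Region, 20 March 2030, does not fall between 9 September 2029 and 10 February 2030, so daylight saving is not in effect and Othoth Administrative Region is at UTC+08:00.
10:00 UTC + 8h = 18:00 local.

18:00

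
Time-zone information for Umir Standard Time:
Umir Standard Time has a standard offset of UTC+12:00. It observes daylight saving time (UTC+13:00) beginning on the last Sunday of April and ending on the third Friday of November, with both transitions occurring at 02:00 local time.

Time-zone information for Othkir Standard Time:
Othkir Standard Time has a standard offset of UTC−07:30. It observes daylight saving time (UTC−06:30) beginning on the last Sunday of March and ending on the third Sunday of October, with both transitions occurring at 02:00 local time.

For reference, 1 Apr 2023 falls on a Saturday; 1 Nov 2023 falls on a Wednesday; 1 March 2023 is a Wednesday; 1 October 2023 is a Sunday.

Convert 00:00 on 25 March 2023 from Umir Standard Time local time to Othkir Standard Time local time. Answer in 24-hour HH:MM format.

1 April 2023 is a Saturday, so Sundays fall on 2, 9, 16, 23, 30; the last is April 30.
1 November 2023 is a Wednesday, so the first Friday is November 3 and the third is November 17.
25 March 2023 does not fall between 30 April and 17 November, so daylight saving is not in effect and Umir Standard Time is at UTC+12:00.
00:00 Umir Standard Time − 12h = 12:00 UTC (rolling into the previous day, 24 March 2023).
1 March 2023 is a Wednesday, so Sundays fall on 5, 12, 19, 26; the last is March 26.
1 October 2023 is a Sunday, so the first Sunday is October 1 and the third is October 15.
At the standard offset (UTC−07:30), 12:00 UTC − 7h30m = 04:30 Othkir Standard Time standard time.
The standard-time date in Othkir Standard Time, 24 March 2023, is outside the daylight-saving period (26 March – 15 October), so Othkir Standard Time is on standard time, UTC−07:30.
12:00 UTC − 7h30m = 04:30 Othkir Standard Time.

04:30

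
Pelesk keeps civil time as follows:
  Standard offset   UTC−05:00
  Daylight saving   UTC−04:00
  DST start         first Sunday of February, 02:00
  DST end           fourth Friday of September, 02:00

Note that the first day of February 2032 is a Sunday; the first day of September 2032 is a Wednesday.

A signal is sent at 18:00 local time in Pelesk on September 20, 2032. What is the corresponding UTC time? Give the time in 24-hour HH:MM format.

1 February 2032 is a Sunday, so the first Sunday is February 1.
1 September 2032 is a Wednesday, so the first Friday is September 3 and the fourth is September 24.
September 20, 2032 falls between 1 February and 24 September, so daylight saving is in effect and Pelesk is at UTC−04:00.
18:00 local + 4h = 22:00 UTC.

22:00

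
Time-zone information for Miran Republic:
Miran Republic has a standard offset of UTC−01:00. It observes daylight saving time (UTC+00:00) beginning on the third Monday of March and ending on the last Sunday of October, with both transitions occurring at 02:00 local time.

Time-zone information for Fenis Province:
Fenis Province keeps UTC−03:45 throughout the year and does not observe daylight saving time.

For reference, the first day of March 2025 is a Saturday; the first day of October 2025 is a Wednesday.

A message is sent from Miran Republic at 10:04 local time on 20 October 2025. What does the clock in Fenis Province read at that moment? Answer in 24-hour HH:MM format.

06:19

1 March 2025 is a Saturday, so the first Monday is March 3 and the third is March 17.
1 October 2025 is a Wednesday, so Sundays fall on 5, 12, 19, 26; the last is October 26.
20 October 2025 lies within the daylight-saving period (17 March – 26 October), so Miran Republic is on daylight time, UTC+00:00.
10:04 Miran Republic − 0h = 10:04 UTC.
Fenis Province stays on UTC−03:45 all year.
10:04 UTC − 3h45m = 06:19 Fenis Province.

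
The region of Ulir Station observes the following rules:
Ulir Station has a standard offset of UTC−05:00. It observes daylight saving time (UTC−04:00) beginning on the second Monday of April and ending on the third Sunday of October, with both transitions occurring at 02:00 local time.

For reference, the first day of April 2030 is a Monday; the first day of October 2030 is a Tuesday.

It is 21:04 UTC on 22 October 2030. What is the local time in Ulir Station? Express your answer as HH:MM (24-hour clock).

1 April 2030 is a Monday, so the first Monday is April 1 and the second is April 8.
1 October 2030 is a Tuesday, so the first Sunday is October 6 and the third is October 20.
At the standard offset (UTC−05:00), 21:04 UTC − 5h = 16:04 Ulir Station standard time.
The standard-time date in Ulir Station, 22 October 2030, is outside the daylight-saving period (8 April – 20 October), so Ulir Station is on standard time, UTC−05:00.
21:04 UTC − 5h = 16:04 local.

16:04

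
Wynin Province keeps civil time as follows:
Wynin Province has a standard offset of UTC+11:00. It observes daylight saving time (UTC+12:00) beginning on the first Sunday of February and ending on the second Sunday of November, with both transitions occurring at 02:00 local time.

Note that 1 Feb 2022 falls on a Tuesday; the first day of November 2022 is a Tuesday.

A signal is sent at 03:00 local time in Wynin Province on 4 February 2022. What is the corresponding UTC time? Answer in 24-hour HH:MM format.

16:00

1 February 2022 is a Tuesday, so the first Sunday is February 6.
1 November 2022 is a Tuesday, so the first Sunday is November 6 and the second is November 13.
Daylight saving runs 6 February – 13 November; 4 February 2022 is outside that window, so Wynin Province is on standard time at UTC+11:00.
03:00 local − 11h = 16:00 UTC (rolling into the previous day, 3 February 2022).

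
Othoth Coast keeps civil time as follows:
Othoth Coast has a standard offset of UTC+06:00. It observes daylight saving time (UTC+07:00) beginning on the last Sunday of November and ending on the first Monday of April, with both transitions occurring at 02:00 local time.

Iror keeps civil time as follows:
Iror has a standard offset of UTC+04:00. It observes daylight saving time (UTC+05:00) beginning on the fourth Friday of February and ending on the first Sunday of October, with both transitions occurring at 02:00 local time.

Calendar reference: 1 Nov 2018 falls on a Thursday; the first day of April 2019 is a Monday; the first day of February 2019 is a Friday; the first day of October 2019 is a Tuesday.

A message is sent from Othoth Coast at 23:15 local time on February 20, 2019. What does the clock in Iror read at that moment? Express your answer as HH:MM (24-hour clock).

20:15

1 November 2018 is a Thursday, so Sundays fall on 4, 11, 18, 25; the last is November 25.
1 April 2019 is a Monday, so the first Monday is April 1.
February 20, 2019 falls between 25 November 2018 and 1 April 2019, so daylight saving is in effect and Othoth Coast is at UTC+07:00.
23:15 Othoth Coast − 7h = 16:15 UTC.
1 February 2019 is a Friday, so the first Friday is February 1 and the fourth is February 22.
1 October 2019 is a Tuesday, so the first Sunday is October 6.
At the standard offset (UTC+04:00), 16:15 UTC + 4h = 20:15 Iror standard time.
The standard-time date in Iror, February 20, 2019, is outside the daylight-saving period (22 February – 6 October), so Iror is on standard time, UTC+04:00.
16:15 UTC + 4h = 20:15 Iror.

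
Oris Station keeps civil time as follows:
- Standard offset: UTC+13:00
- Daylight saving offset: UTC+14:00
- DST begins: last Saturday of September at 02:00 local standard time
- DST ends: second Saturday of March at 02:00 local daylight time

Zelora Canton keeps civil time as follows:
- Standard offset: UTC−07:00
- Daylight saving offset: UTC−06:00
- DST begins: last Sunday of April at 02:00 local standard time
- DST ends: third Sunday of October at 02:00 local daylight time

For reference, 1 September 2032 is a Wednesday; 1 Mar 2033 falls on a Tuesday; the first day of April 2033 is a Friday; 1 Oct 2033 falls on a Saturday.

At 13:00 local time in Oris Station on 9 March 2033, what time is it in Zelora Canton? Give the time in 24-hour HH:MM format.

16:00

1 September 2032 is a Wednesday, so Saturdays fall on 4, 11, 18, 25; the last is September 25.
1 March 2033 is a Tuesday, so the first Saturday is March 5 and the second is March 12.
Daylight saving runs 25 September 2032 – 12 March 2033; 9 March 2033 is inside that window, so Oris Station is at UTC+14:00.
13:00 Oris Station − 14h = 23:00 UTC (rolling into the previous day, 8 March 2033).
1 April 2033 is a Friday, so Sundays fall on 3, 10, 17, 24; the last is April 24.
1 October 2033 is a Saturday, so the first Sunday is October 2 and the third is October 16.
At the standard offset (UTC−07:00), 23:00 UTC − 7h = 16:00 Zelora Canton standard time.
The standard-time date in Zelora Canton, 8 March 2033, does not fall between 24 April and 16 October, so daylight saving is not in effect and Zelora Canton is at UTC−07:00.
23:00 UTC − 7h = 16:00 Zelora Canton.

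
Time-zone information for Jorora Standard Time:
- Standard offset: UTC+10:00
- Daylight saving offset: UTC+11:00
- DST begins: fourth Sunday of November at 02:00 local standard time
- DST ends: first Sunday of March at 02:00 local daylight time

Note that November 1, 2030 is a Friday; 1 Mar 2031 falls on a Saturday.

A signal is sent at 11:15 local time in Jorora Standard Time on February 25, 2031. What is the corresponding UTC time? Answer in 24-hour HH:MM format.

1 November 2030 is a Friday, so the first Sunday is November 3 and the fourth is November 24.
1 March 2031 is a Saturday, so the first Sunday is March 2.
Daylight saving runs 24 November 2030 – 2 March 2031; February 25, 2031 is inside that window, so Jorora Standard Time is at UTC+11:00.
11:15 local − 11h = 00:15 UTC.

00:15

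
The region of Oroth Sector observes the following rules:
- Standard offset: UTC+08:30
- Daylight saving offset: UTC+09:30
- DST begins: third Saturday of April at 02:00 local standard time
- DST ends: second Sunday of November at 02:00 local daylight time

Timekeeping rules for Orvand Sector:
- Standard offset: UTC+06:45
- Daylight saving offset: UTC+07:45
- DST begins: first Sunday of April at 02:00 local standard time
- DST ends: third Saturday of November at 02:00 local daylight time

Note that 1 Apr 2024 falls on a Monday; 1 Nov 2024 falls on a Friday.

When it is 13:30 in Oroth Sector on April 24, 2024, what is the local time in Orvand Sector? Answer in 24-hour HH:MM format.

11:45

1 April 2024 is a Monday, so the first Saturday is April 6 and the third is April 20.
1 November 2024 is a Friday, so the first Sunday is November 3 and the second is November 10.
Daylight saving runs 20 April – 10 November; April 24, 2024 is inside that window, so Oroth Sector is at UTC+09:30.
13:30 Oroth Sector − 9h30m = 04:00 UTC.
1 April 2024 is a Monday, so the first Sunday is April 7.
1 November 2024 is a Friday, so the first Saturday is November 2 and the third is November 16.
At the standard offset (UTC+06:45), 04:00 UTC + 6h45m = 10:45 Orvand Sector standard time.
The standard-time date in Orvand Sector, April 24, 2024, lies within the daylight-saving period (7 April – 16 November), so Orvand Sector is on daylight time, UTC+07:45.
04:00 UTC + 7h45m = 11:45 Orvand Sector.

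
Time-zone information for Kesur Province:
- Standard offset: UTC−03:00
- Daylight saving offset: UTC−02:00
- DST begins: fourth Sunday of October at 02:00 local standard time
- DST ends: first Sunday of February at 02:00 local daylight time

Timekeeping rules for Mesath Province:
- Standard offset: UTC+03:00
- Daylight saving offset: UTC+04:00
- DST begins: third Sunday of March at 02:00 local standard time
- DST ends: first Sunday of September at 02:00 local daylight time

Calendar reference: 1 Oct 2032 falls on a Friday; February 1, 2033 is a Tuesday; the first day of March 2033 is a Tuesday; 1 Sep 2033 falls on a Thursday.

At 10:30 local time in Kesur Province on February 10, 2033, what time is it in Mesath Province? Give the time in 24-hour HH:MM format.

16:30

1 October 2032 is a Friday, so the first Sunday is October 3 and the fourth is October 24.
1 February 2033 is a Tuesday, so the first Sunday is February 6.
February 10, 2033 does not fall between 24 October 2032 and 6 February 2033, so daylight saving is not in effect and Kesur Province is at UTC−03:00.
10:30 Kesur Province + 3h = 13:30 UTC.
1 March 2033 is a Tuesday, so the first Sunday is March 6 and the third is March 20.
1 September 2033 is a Thursday, so the first Sunday is September 4.
At the standard offset (UTC+03:00), 13:30 UTC + 3h = 16:30 Mesath Province standard time.
The standard-time date in Mesath Province, February 10, 2033, does not fall between 20 March and 4 September, so daylight saving is not in effect and Mesath Province is at UTC+03:00.
13:30 UTC + 3h = 16:30 Mesath Province.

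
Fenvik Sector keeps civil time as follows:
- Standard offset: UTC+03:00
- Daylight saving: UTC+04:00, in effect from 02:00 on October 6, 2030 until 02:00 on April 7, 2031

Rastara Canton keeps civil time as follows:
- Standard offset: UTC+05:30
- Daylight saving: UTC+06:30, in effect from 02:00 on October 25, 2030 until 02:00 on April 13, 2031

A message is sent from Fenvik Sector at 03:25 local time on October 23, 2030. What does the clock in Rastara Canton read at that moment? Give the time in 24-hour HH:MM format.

04:55

Daylight saving runs 6 October 2030 – 7 April 2031; October 23, 2030 is inside that window, so Fenvik Sector is at UTC+04:00.
03:25 Fenvik Sector − 4h = 23:25 UTC (rolling into the previous day, 22 October 2030).
At the standard offset (UTC+05:30), 23:25 UTC + 5h30m = 04:55 Rastara Canton standard time (rolling into the next day, 23 October 2030).
The standard-time date in Rastara Canton, October 23, 2030, does not fall between 25 October 2030 and 13 April 2031, so daylight saving is not in effect and Rastara Canton is at UTC+05:30.
23:25 UTC + 5h30m = 04:55 Rastara Canton (rolling into the next day, 23 October 2030).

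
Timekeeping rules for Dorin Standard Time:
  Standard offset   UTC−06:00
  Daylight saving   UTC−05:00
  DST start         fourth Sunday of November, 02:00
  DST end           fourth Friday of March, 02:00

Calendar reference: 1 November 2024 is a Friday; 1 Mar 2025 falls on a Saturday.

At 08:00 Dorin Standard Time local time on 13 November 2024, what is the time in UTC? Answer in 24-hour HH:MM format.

1 November 2024 is a Friday, so the first Sunday is November 3 and the fourth is November 24.
1 March 2025 is a Saturday, so the first Friday is March 7 and the fourth is March 28.
Daylight saving runs 24 November 2024 – 28 March 2025; 13 November 2024 is outside that window, so Dorin Standard Time is on standard time at UTC−06:00.
08:00 local + 6h = 14:00 UTC.

14:00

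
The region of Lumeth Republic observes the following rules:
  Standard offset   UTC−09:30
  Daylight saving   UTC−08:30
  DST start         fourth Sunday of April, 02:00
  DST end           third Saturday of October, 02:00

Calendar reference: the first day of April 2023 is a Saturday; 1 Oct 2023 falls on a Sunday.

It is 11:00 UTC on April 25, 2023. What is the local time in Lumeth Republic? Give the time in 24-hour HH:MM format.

02:30

1 April 2023 is a Saturday, so the first Sunday is April 2 and the fourth is April 23.
1 October 2023 is a Sunday, so the first Saturday is October 7 and the third is October 21.
At the standard offset (UTC−09:30), 11:00 UTC − 9h30m = 01:30 Lumeth Republic standard time.
The standard-time date in Lumeth Republic, April 25, 2023, lies within the daylight-saving period (23 April – 21 October), so Lumeth Republic is on daylight time, UTC−08:30.
11:00 UTC − 8h30m = 02:30 local.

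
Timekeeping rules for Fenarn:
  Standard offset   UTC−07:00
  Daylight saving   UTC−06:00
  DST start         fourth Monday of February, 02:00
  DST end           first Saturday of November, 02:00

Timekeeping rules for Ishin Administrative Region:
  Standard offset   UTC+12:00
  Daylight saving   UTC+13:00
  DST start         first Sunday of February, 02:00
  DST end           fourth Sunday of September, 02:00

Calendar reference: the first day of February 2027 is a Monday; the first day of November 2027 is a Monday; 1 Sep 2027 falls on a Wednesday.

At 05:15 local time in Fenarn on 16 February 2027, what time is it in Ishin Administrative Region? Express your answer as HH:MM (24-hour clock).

1 February 2027 is a Monday, so the first Monday is February 1 and the fourth is February 22.
1 November 2027 is a Monday, so the first Saturday is November 6.
16 February 2027 is outside the daylight-saving period (22 February – 6 November), so Fenarn is on standard time, UTC−07:00.
05:15 Fenarn + 7h = 12:15 UTC.
1 February 2027 is a Monday, so the first Sunday is February 7.
1 September 2027 is a Wednesday, so the first Sunday is September 5 and the fourth is September 26.
At the standard offset (UTC+12:00), 12:15 UTC + 12h = 00:15 Ishin Administrative Region standard time (rolling into the next day, 17 February 2027).
The standard-time date in Ishin Administrative Region, 17 February 2027, falls between 7 February and 26 September, so daylight saving is in effect and Ishin Administrative Region is at UTC+13:00.
12:15 UTC + 13h = 01:15 Ishin Administrative Region (rolling into the next day, 17 February 2027).

01:15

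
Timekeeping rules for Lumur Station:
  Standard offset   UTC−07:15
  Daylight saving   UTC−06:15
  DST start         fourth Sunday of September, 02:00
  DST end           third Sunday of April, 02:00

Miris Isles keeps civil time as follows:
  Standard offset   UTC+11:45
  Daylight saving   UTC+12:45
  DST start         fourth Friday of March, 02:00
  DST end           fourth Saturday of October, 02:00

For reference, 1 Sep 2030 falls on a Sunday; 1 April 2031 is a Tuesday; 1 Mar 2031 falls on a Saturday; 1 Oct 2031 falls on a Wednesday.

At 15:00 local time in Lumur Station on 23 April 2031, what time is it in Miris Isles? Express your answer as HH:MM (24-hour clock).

1 September 2030 is a Sunday, so the first Sunday is September 1 and the fourth is September 22.
1 April 2031 is a Tuesday, so the first Sunday is April 6 and the third is April 20.
23 April 2031 is outside the daylight-saving period (22 September 2030 – 20 April 2031), so Lumur Station is on standard time, UTC−07:15.
15:00 Lumur Station + 7h15m = 22:15 UTC.
1 March 2031 is a Saturday, so the first Friday is March 7 and the fourth is March 28.
1 October 2031 is a Wednesday, so the first Saturday is October 4 and the fourth is October 25.
At the standard offset (UTC+11:45), 22:15 UTC + 11h45m = 10:00 Miris Isles standard time (rolling into the next day, 24 April 2031).
The standard-time date in Miris Isles, 24 April 2031, lies within the daylight-saving period (28 March – 25 October), so Miris Isles is on daylight time, UTC+12:45.
22:15 UTC + 12h45m = 11:00 Miris Isles (rolling into the next day, 24 April 2031).

11:00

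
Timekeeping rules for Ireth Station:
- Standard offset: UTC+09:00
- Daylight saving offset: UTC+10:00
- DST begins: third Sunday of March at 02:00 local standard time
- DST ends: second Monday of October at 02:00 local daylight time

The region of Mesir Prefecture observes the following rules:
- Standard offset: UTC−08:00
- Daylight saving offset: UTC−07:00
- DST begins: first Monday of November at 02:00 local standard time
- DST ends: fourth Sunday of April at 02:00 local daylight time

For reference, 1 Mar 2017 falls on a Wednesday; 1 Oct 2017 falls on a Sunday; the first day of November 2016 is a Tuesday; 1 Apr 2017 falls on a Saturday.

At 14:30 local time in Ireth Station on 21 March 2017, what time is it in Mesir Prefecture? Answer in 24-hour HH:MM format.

1 March 2017 is a Wednesday, so the first Sunday is March 5 and the third is March 19.
1 October 2017 is a Sunday, so the first Monday is October 2 and the second is October 9.
21 March 2017 falls between 19 March and 9 October, so daylight saving is in effect and Ireth Station is at UTC+10:00.
14:30 Ireth Station − 10h = 04:30 UTC.
1 November 2016 is a Tuesday, so the first Monday is November 7.
1 April 2017 is a Saturday, so the first Sunday is April 2 and the fourth is April 23.
At the standard offset (UTC−08:00), 04:30 UTC − 8h = 20:30 Mesir Prefecture standard time (rolling into the previous day, 20 March 2017).
The standard-time date in Mesir Prefecture, 20 March 2017, falls between 7 November 2016 and 23 April 2017, so daylight saving is in effect and Mesir Prefecture is at UTC−07:00.
04:30 UTC − 7h = 21:30 Mesir Prefecture (rolling into the previous day, 20 March 2017).

21:30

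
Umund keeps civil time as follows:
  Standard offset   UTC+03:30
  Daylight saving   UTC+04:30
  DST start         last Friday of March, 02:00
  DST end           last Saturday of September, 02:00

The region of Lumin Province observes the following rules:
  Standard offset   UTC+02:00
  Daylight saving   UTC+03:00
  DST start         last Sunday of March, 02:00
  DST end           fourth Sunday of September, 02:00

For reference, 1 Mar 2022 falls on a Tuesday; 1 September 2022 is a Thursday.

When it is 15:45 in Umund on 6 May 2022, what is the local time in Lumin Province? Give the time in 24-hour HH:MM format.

14:15

1 March 2022 is a Tuesday, so Fridays fall on 4, 11, 18, 25; the last is March 25.
1 September 2022 is a Thursday, so Saturdays fall on 3, 10, 17, 24; the last is September 24.
Daylight saving runs 25 March – 24 September; 6 May 2022 is inside that window, so Umund is at UTC+04:30.
15:45 Umund − 4h30m = 11:15 UTC.
1 March 2022 is a Tuesday, so Sundays fall on 6, 13, 20, 27; the last is March 27.
1 September 2022 is a Thursday, so the first Sunday is September 4 and the fourth is September 25.
At the standard offset (UTC+02:00), 11:15 UTC + 2h = 13:15 Lumin Province standard time.
The standard-time date in Lumin Province, 6 May 2022, falls between 27 March and 25 September, so daylight saving is in effect and Lumin Province is at UTC+03:00.
11:15 UTC + 3h = 14:15 Lumin Province.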